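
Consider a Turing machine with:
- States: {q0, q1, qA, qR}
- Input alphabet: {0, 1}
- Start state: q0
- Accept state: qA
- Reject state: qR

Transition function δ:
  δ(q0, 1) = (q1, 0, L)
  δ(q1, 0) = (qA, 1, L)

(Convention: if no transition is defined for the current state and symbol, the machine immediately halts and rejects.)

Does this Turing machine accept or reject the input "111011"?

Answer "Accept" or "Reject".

Execution trace:
Initial: [q0]111011
Step 1: δ(q0, 1) = (q1, 0, L) → [q1]□011011

No transition is defined for δ(q1, □). By convention the machine halts and rejects.

Answer: Reject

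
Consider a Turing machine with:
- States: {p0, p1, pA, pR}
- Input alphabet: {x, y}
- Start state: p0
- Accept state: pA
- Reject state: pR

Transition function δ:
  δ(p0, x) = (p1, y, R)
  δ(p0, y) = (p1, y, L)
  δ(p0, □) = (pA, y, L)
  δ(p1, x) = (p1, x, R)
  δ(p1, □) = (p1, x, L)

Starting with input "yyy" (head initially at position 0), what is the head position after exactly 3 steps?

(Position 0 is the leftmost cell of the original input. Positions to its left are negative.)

Execution trace (head position shown):
Step 0: [p0]yyy  (head at position 0)
Step 1: move left → [p1]□yyy  (head at position -1)
Step 2: move left → [p1]□xyyy  (head at position -2)
Step 3: move left → [p1]□xxyyy  (head at position -3)

After 3 steps, the head is at position -3.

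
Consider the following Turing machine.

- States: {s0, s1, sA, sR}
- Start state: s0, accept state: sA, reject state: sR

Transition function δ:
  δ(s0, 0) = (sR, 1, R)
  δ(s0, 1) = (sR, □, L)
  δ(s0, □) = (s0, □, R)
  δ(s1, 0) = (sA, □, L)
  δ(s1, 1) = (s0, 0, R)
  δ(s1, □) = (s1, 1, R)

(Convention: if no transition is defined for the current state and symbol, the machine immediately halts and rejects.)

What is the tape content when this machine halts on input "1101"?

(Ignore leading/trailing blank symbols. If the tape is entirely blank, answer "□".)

Execution trace:
Initial: [s0]1101
Step 1: δ(s0, 1) = (sR, □, L) → [sR]□□101

The machine reaches the reject state sR and halts.

Final tape (ignoring leading/trailing blanks): 101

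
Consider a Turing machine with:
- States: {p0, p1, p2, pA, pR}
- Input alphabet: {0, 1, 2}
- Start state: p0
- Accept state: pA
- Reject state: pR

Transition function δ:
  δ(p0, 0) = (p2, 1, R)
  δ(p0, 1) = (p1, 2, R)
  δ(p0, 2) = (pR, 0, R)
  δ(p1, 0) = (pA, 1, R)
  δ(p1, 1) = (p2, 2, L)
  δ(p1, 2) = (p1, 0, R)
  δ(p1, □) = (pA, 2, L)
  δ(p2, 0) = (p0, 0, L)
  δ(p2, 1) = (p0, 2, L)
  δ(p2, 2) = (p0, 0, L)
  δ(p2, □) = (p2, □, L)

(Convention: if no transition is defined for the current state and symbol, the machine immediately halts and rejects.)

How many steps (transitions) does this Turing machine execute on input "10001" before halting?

Execution trace:
Initial: [p0]10001
Step 1: δ(p0, 1) = (p1, 2, R) → 2[p1]0001
Step 2: δ(p1, 0) = (pA, 1, R) → 21[pA]001

The machine reaches the accept state pA and halts.

The machine executed 2 steps before halting.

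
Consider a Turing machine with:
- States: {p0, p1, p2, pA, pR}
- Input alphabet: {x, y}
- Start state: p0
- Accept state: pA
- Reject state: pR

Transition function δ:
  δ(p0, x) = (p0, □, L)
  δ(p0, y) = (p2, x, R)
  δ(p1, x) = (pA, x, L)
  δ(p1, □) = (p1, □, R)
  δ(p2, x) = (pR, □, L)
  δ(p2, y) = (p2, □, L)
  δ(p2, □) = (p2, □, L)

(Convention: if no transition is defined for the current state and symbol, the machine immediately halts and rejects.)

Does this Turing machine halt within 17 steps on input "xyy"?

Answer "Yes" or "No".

Execution trace:
Initial: [p0]xyy
Step 1: δ(p0, x) = (p0, □, L) → [p0]□□yy

No transition is defined for δ(p0, □). By convention the machine halts and rejects.
The machine halted after 1 step (within the 17-step bound).

Answer: Yes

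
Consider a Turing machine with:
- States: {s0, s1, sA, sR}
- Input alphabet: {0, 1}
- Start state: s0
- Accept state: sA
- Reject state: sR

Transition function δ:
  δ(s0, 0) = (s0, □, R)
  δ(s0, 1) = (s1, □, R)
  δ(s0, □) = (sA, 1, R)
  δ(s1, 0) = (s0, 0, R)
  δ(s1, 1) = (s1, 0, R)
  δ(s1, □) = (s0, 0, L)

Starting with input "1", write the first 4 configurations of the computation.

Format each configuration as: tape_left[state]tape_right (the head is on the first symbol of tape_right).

Transitions applied:
Step 1: δ(s0, 1) = (s1, □, R)
Step 2: δ(s1, □) = (s0, 0, L)
Step 3: δ(s0, □) = (sA, 1, R)

The first 4 configurations are:
[s0]1 ⊢ □[s1]□ ⊢ [s0]□0 ⊢ 1[sA]0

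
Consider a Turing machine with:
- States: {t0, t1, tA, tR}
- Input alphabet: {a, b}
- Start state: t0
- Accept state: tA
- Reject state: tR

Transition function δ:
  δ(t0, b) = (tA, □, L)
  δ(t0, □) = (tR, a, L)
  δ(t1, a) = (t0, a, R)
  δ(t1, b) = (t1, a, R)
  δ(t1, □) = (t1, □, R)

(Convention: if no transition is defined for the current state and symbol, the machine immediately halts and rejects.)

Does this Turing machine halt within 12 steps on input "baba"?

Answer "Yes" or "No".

Execution trace:
Initial: [t0]baba
Step 1: δ(t0, b) = (tA, □, L) → [tA]□□aba

The machine reaches the accept state tA and halts.
The machine halted after 1 step (within the 12-step bound).

Answer: Yes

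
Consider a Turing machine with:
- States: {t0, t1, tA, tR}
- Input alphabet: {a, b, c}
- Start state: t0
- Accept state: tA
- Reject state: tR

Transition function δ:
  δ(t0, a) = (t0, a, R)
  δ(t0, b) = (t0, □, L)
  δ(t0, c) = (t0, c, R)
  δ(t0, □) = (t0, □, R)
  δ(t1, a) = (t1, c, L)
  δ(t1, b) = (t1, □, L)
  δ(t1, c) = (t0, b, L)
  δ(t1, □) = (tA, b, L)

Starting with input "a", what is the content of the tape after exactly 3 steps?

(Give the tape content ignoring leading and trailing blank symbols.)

Execution trace:
Initial: [t0]a
Step 1: δ(t0, a) = (t0, a, R) → a[t0]□
Step 2: δ(t0, □) = (t0, □, R) → a□[t0]□
Step 3: δ(t0, □) = (t0, □, R) → a□□[t0]□

After 3 steps, the tape (ignoring leading/trailing blanks) is: a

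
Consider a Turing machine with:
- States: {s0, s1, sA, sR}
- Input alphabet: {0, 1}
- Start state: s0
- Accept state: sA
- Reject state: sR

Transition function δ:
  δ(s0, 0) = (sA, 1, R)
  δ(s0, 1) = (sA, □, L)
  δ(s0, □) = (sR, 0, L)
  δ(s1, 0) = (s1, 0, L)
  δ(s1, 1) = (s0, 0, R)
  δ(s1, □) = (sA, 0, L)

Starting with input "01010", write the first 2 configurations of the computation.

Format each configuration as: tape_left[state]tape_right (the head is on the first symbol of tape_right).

Transitions applied:
Step 1: δ(s0, 0) = (sA, 1, R)

The first 2 configurations are:
[s0]01010 ⊢ 1[sA]1010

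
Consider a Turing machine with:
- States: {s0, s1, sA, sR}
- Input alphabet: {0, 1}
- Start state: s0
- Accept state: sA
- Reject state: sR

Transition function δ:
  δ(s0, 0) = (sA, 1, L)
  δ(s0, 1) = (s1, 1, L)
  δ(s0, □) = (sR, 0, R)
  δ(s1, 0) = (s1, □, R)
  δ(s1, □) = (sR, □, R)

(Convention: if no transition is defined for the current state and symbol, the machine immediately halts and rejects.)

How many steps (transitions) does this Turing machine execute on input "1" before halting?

Execution trace:
Initial: [s0]1
Step 1: δ(s0, 1) = (s1, 1, L) → [s1]□1
Step 2: δ(s1, □) = (sR, □, R) → □[sR]1

The machine reaches the reject state sR and halts.

The machine executed 2 steps before halting.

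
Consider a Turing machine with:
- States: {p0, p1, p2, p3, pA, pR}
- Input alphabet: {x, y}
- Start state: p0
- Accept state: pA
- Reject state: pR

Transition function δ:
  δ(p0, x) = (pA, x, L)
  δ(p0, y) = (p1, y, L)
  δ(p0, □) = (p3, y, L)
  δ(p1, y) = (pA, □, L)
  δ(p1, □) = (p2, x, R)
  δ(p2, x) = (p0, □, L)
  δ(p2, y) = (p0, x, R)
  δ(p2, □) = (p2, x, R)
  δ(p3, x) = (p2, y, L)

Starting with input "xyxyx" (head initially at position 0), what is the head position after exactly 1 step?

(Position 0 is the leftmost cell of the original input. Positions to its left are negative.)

Execution trace (head position shown):
Step 0: [p0]xyxyx  (head at position 0)
Step 1: move left → [pA]□xyxyx  (head at position -1)

After 1 step, the head is at position -1.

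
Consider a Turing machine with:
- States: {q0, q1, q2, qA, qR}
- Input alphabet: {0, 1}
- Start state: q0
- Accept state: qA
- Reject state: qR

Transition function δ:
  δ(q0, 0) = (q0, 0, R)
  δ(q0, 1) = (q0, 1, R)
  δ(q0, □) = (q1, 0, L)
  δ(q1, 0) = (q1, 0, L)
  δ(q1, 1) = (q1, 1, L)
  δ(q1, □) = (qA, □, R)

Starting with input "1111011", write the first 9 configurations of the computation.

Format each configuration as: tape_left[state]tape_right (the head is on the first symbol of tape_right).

Transitions applied:
Step 1: δ(q0, 1) = (q0, 1, R)
Step 2: δ(q0, 1) = (q0, 1, R)
Step 3: δ(q0, 1) = (q0, 1, R)
Step 4: δ(q0, 1) = (q0, 1, R)
Step 5: δ(q0, 0) = (q0, 0, R)
Step 6: δ(q0, 1) = (q0, 1, R)
Step 7: δ(q0, 1) = (q0, 1, R)
Step 8: δ(q0, □) = (q1, 0, L)

The first 9 configurations are:
[q0]1111011 ⊢ 1[q0]111011 ⊢ 11[q0]11011 ⊢ 111[q0]1011 ⊢ 1111[q0]011 ⊢ 11110[q0]11 ⊢ 111101[q0]1 ⊢ 1111011[q0]□ ⊢ 111101[q1]10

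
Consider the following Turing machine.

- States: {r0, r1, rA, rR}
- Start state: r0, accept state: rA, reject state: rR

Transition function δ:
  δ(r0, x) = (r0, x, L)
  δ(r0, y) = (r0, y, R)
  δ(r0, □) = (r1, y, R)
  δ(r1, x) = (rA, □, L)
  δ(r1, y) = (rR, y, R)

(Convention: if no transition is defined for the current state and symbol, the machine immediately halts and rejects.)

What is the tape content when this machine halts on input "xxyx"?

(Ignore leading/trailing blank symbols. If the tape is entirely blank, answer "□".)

Execution trace:
Initial: [r0]xxyx
Step 1: δ(r0, x) = (r0, x, L) → [r0]□xxyx
Step 2: δ(r0, □) = (r1, y, R) → y[r1]xxyx
Step 3: δ(r1, x) = (rA, □, L) → [rA]y□xyx

The machine reaches the accept state rA and halts.

Final tape (ignoring leading/trailing blanks): y□xyx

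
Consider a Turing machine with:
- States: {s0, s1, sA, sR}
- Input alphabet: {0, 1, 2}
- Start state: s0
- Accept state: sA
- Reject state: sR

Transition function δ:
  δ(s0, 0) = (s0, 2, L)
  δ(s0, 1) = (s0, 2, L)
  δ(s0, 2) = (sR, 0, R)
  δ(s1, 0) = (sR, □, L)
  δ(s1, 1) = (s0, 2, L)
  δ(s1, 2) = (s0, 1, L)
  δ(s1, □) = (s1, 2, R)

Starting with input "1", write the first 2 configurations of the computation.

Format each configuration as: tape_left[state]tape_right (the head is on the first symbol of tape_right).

Transitions applied:
Step 1: δ(s0, 1) = (s0, 2, L)

The first 2 configurations are:
[s0]1 ⊢ [s0]□2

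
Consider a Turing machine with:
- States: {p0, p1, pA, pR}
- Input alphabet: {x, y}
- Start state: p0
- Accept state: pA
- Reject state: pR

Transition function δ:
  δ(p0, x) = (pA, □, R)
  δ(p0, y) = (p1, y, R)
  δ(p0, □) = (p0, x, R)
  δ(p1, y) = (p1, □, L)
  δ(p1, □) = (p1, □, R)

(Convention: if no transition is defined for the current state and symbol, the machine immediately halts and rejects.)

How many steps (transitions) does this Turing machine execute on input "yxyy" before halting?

Execution trace:
Initial: [p0]yxyy
Step 1: δ(p0, y) = (p1, y, R) → y[p1]xyy

No transition is defined for δ(p1, x). By convention the machine halts and rejects.

The machine executed 1 step before halting.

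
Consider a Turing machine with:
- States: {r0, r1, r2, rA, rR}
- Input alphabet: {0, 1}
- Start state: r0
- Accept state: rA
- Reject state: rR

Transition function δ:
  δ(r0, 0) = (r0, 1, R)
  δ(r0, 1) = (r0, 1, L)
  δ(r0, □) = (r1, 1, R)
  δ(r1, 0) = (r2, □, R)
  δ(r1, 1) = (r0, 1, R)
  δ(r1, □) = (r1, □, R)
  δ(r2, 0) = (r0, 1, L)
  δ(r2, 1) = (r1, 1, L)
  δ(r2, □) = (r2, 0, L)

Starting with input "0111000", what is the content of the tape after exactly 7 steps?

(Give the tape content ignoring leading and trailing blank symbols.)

Execution trace:
Initial: [r0]0111000
Step 1: δ(r0, 0) = (r0, 1, R) → 1[r0]111000
Step 2: δ(r0, 1) = (r0, 1, L) → [r0]1111000
Step 3: δ(r0, 1) = (r0, 1, L) → [r0]□1111000
Step 4: δ(r0, □) = (r1, 1, R) → 1[r1]1111000
Step 5: δ(r1, 1) = (r0, 1, R) → 11[r0]111000
Step 6: δ(r0, 1) = (r0, 1, L) → 1[r0]1111000
Step 7: δ(r0, 1) = (r0, 1, L) → [r0]11111000

After 7 steps, the tape (ignoring leading/trailing blanks) is: 11111000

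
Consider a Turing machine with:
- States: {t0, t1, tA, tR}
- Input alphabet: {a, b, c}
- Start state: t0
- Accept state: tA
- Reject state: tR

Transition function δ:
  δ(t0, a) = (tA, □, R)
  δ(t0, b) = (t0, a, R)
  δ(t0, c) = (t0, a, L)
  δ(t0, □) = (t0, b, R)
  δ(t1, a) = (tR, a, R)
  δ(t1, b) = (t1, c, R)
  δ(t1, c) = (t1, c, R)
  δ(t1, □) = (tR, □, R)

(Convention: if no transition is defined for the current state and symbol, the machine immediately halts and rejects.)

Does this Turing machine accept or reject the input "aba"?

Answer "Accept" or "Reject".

Execution trace:
Initial: [t0]aba
Step 1: δ(t0, a) = (tA, □, R) → □[tA]ba

The machine reaches the accept state tA and halts.

Answer: Accept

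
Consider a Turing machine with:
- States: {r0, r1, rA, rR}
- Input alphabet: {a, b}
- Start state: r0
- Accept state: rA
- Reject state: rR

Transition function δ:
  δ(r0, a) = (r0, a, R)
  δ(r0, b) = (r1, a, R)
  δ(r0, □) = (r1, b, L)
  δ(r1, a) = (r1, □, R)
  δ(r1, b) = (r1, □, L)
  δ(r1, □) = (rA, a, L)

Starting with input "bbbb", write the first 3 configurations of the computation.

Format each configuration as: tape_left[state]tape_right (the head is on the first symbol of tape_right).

Transitions applied:
Step 1: δ(r0, b) = (r1, a, R)
Step 2: δ(r1, b) = (r1, □, L)

The first 3 configurations are:
[r0]bbbb ⊢ a[r1]bbb ⊢ [r1]a□bb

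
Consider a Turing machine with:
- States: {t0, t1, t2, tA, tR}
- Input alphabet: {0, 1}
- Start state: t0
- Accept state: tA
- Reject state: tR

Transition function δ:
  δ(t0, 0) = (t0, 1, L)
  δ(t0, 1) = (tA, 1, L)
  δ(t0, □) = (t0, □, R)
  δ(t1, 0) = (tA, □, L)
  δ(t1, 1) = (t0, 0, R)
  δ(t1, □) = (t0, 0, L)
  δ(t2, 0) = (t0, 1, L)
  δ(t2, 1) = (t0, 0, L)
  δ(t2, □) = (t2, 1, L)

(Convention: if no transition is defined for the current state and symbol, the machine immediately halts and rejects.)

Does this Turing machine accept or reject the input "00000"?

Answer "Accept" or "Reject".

Execution trace:
Initial: [t0]00000
Step 1: δ(t0, 0) = (t0, 1, L) → [t0]□10000
Step 2: δ(t0, □) = (t0, □, R) → □[t0]10000
Step 3: δ(t0, 1) = (tA, 1, L) → [tA]□10000

The machine reaches the accept state tA and halts.

Answer: Accept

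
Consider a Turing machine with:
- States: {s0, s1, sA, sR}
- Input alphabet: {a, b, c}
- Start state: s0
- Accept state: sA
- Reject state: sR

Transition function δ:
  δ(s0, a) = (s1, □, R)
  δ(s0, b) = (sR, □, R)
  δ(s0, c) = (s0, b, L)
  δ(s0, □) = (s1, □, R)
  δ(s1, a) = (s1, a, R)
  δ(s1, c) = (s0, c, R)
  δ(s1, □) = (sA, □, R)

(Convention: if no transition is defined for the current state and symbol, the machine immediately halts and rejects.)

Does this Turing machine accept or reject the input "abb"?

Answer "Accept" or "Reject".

Execution trace:
Initial: [s0]abb
Step 1: δ(s0, a) = (s1, □, R) → □[s1]bb

No transition is defined for δ(s1, b). By convention the machine halts and rejects.

Answer: Reject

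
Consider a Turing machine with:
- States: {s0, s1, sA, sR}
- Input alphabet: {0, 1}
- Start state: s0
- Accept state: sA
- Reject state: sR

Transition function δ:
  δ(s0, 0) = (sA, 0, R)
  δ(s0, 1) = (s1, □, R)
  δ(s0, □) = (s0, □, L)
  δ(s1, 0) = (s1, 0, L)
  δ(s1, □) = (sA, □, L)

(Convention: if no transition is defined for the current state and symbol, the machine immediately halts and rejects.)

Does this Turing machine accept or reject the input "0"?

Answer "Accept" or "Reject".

Execution trace:
Initial: [s0]0
Step 1: δ(s0, 0) = (sA, 0, R) → 0[sA]□

The machine reaches the accept state sA and halts.

Answer: Accept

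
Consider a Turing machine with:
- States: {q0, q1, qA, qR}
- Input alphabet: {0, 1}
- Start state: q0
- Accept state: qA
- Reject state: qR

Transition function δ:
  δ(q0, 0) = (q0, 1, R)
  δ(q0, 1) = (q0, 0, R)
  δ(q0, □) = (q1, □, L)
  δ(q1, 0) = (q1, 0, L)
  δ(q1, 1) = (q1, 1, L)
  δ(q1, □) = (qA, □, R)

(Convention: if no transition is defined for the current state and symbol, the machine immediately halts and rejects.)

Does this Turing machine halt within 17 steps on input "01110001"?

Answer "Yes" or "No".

Execution trace:
Initial: [q0]01110001
Step 1: δ(q0, 0) = (q0, 1, R) → 1[q0]1110001
Step 2: δ(q0, 1) = (q0, 0, R) → 10[q0]110001
Step 3: δ(q0, 1) = (q0, 0, R) → 100[q0]10001
Step 4: δ(q0, 1) = (q0, 0, R) → 1000[q0]0001
Step 5: δ(q0, 0) = (q0, 1, R) → 10001[q0]001
Step 6: δ(q0, 0) = (q0, 1, R) → 100011[q0]01
Step 7: δ(q0, 0) = (q0, 1, R) → 1000111[q0]1
Step 8: δ(q0, 1) = (q0, 0, R) → 10001110[q0]□
Step 9: δ(q0, □) = (q1, □, L) → 1000111[q1]0□
Step 10: δ(q1, 0) = (q1, 0, L) → 100011[q1]10□
Step 11: δ(q1, 1) = (q1, 1, L) → 10001[q1]110□
Step 12: δ(q1, 1) = (q1, 1, L) → 1000[q1]1110□
Step 13: δ(q1, 1) = (q1, 1, L) → 100[q1]01110□
Step 14: δ(q1, 0) = (q1, 0, L) → 10[q1]001110□
Step 15: δ(q1, 0) = (q1, 0, L) → 1[q1]0001110□
Step 16: δ(q1, 0) = (q1, 0, L) → [q1]10001110□
Step 17: δ(q1, 1) = (q1, 1, L) → [q1]□10001110□

The machine has not reached a halting state after 17 steps.
The machine did not halt within the 17-step bound.

Answer: No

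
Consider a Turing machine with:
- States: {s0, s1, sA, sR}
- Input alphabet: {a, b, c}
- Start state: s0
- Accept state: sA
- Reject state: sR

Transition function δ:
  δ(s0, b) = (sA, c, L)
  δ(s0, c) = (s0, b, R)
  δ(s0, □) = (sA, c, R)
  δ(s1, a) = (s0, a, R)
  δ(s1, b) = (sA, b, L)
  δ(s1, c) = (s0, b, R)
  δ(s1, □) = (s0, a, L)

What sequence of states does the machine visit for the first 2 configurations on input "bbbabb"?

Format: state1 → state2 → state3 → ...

Execution trace:
Initial: [s0]bbbabb
Step 1: δ(s0, b) = (sA, c, L) → [sA]□cbbabb

The machine reaches the accept state sA and halts.

State sequence: s0 → sA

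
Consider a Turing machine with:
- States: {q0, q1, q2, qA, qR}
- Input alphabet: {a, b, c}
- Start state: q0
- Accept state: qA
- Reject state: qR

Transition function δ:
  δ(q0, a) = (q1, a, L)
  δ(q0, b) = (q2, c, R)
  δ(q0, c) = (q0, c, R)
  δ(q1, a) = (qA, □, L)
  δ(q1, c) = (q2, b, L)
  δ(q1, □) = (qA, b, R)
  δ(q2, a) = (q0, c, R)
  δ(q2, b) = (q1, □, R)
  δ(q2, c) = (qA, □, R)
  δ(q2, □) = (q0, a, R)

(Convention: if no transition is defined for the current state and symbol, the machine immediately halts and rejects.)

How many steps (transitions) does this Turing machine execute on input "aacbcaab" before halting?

Execution trace:
Initial: [q0]aacbcaab
Step 1: δ(q0, a) = (q1, a, L) → [q1]□aacbcaab
Step 2: δ(q1, □) = (qA, b, R) → b[qA]aacbcaab

The machine reaches the accept state qA and halts.

The machine executed 2 steps before halting.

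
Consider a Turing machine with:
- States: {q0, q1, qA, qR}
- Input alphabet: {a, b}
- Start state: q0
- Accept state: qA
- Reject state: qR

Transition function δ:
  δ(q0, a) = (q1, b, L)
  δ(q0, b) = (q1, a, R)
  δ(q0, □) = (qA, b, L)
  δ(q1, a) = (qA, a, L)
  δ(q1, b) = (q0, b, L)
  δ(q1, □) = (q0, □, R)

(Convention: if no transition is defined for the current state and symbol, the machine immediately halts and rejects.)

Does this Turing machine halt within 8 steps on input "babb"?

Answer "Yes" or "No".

Execution trace:
Initial: [q0]babb
Step 1: δ(q0, b) = (q1, a, R) → a[q1]abb
Step 2: δ(q1, a) = (qA, a, L) → [qA]aabb

The machine reaches the accept state qA and halts.
The machine halted after 2 steps (within the 8-step bound).

Answer: Yes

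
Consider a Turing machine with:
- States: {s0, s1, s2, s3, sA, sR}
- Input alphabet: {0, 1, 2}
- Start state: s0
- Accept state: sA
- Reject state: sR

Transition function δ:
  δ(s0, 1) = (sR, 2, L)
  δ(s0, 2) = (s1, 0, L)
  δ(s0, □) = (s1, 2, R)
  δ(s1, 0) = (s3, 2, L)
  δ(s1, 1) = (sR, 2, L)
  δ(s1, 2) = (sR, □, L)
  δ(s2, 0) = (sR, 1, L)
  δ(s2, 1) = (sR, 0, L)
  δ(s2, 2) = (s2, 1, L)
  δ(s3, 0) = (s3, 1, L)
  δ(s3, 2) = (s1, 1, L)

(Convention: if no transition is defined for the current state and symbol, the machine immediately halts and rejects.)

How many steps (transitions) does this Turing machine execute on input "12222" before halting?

Execution trace:
Initial: [s0]12222
Step 1: δ(s0, 1) = (sR, 2, L) → [sR]□22222

The machine reaches the reject state sR and halts.

The machine executed 1 step before halting.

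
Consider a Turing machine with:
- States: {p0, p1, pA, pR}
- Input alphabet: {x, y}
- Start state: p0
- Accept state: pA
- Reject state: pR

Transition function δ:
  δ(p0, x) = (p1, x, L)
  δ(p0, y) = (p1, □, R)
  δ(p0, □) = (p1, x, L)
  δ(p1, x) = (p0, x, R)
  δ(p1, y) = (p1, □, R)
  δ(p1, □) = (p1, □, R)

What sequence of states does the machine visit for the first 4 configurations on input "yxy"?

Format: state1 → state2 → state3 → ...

Execution trace:
Initial: [p0]yxy
Step 1: δ(p0, y) = (p1, □, R) → □[p1]xy
Step 2: δ(p1, x) = (p0, x, R) → □x[p0]y
Step 3: δ(p0, y) = (p1, □, R) → □x□[p1]□

State sequence: p0 → p1 → p0 → p1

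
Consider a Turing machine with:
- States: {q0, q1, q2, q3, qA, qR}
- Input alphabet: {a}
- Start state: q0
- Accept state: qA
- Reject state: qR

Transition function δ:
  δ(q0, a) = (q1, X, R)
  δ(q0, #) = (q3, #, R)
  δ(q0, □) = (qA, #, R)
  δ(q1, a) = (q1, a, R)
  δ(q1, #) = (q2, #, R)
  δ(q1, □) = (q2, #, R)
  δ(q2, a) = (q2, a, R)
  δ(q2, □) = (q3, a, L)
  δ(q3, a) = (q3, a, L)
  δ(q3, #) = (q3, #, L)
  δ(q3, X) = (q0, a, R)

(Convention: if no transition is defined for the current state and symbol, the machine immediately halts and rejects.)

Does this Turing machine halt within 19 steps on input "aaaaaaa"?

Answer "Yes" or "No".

Execution trace:
Initial: [q0]aaaaaaa
Step 1: δ(q0, a) = (q1, X, R) → X[q1]aaaaaa
Step 2: δ(q1, a) = (q1, a, R) → Xa[q1]aaaaa
Step 3: δ(q1, a) = (q1, a, R) → Xaa[q1]aaaa
Step 4: δ(q1, a) = (q1, a, R) → Xaaa[q1]aaa
Step 5: δ(q1, a) = (q1, a, R) → Xaaaa[q1]aa
Step 6: δ(q1, a) = (q1, a, R) → Xaaaaa[q1]a
Step 7: δ(q1, a) = (q1, a, R) → Xaaaaaa[q1]□
Step 8: δ(q1, □) = (q2, #, R) → Xaaaaaa#[q2]□
Step 9: δ(q2, □) = (q3, a, L) → Xaaaaaa[q3]#a
Step 10: δ(q3, #) = (q3, #, L) → Xaaaaa[q3]a#a
Step 11: δ(q3, a) = (q3, a, L) → Xaaaa[q3]aa#a
Step 12: δ(q3, a) = (q3, a, L) → Xaaa[q3]aaa#a
Step 13: δ(q3, a) = (q3, a, L) → Xaa[q3]aaaa#a
Step 14: δ(q3, a) = (q3, a, L) → Xa[q3]aaaaa#a
Step 15: δ(q3, a) = (q3, a, L) → X[q3]aaaaaa#a
Step 16: δ(q3, a) = (q3, a, L) → [q3]Xaaaaaa#a
Step 17: δ(q3, X) = (q0, a, R) → a[q0]aaaaaa#a
Step 18: δ(q0, a) = (q1, X, R) → aX[q1]aaaaa#a
Step 19: δ(q1, a) = (q1, a, R) → aXa[q1]aaaa#a

The machine has not reached a halting state after 19 steps.
The machine did not halt within the 19-step bound.

Answer: No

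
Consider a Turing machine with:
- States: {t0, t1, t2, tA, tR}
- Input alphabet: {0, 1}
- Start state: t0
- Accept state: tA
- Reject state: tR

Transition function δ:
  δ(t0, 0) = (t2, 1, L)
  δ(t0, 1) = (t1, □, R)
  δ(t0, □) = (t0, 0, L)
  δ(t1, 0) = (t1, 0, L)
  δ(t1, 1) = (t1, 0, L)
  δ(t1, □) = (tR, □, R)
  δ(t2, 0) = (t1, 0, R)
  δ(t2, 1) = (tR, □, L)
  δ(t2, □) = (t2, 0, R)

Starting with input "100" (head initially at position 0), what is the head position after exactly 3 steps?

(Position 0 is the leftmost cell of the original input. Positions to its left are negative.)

Execution trace (head position shown):
Step 0: [t0]100  (head at position 0)
Step 1: move right → □[t1]00  (head at position 1)
Step 2: move left → [t1]□00  (head at position 0)
Step 3: move right → □[tR]00  (head at position 1)

After 3 steps, the head is at position 1.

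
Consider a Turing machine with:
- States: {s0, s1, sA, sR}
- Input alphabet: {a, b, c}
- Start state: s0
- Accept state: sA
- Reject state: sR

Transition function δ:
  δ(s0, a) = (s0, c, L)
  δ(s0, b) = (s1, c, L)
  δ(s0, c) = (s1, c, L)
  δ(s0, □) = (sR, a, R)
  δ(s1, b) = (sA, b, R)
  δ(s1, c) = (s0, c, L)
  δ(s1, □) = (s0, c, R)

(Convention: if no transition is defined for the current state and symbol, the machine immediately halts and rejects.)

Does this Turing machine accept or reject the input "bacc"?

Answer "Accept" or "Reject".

Execution trace:
Initial: [s0]bacc
Step 1: δ(s0, b) = (s1, c, L) → [s1]□cacc
Step 2: δ(s1, □) = (s0, c, R) → c[s0]cacc
Step 3: δ(s0, c) = (s1, c, L) → [s1]ccacc
Step 4: δ(s1, c) = (s0, c, L) → [s0]□ccacc
Step 5: δ(s0, □) = (sR, a, R) → a[sR]ccacc

The machine reaches the reject state sR and halts.

Answer: Reject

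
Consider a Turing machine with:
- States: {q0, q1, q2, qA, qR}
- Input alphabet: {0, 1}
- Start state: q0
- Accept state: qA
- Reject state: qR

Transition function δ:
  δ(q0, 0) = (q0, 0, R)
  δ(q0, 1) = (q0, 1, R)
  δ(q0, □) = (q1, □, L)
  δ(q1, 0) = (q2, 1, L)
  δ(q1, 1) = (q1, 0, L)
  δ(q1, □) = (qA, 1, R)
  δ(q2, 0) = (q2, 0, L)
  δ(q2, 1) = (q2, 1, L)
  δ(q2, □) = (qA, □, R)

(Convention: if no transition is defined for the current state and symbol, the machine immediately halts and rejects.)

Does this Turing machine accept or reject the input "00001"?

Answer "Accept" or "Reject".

Execution trace:
Initial: [q0]00001
Step 1: δ(q0, 0) = (q0, 0, R) → 0[q0]0001
Step 2: δ(q0, 0) = (q0, 0, R) → 00[q0]001
Step 3: δ(q0, 0) = (q0, 0, R) → 000[q0]01
Step 4: δ(q0, 0) = (q0, 0, R) → 0000[q0]1
Step 5: δ(q0, 1) = (q0, 1, R) → 00001[q0]□
Step 6: δ(q0, □) = (q1, □, L) → 0000[q1]1□
Step 7: δ(q1, 1) = (q1, 0, L) → 000[q1]00□
Step 8: δ(q1, 0) = (q2, 1, L) → 00[q2]010□
Step 9: δ(q2, 0) = (q2, 0, L) → 0[q2]0010□
Step 10: δ(q2, 0) = (q2, 0, L) → [q2]00010□
Step 11: δ(q2, 0) = (q2, 0, L) → [q2]□00010□
Step 12: δ(q2, □) = (qA, □, R) → □[qA]00010□

The machine reaches the accept state qA and halts.

Answer: Accept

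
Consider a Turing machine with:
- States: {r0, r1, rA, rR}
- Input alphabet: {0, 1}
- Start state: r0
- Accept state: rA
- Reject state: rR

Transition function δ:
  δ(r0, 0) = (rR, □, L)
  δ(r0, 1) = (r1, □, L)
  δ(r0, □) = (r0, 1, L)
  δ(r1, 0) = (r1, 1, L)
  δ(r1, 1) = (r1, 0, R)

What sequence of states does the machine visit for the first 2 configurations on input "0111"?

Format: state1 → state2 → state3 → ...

Execution trace:
Initial: [r0]0111
Step 1: δ(r0, 0) = (rR, □, L) → [rR]□□111

The machine reaches the reject state rR and halts.

State sequence: r0 → rR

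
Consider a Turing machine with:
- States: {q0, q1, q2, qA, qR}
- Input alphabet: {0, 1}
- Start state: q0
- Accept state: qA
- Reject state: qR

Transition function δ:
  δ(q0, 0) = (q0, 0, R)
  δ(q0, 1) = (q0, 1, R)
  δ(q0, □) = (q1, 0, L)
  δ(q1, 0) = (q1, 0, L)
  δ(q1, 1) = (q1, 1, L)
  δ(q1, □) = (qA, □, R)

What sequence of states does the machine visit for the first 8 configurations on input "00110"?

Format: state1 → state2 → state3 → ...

Execution trace:
Initial: [q0]00110
Step 1: δ(q0, 0) = (q0, 0, R) → 0[q0]0110
Step 2: δ(q0, 0) = (q0, 0, R) → 00[q0]110
Step 3: δ(q0, 1) = (q0, 1, R) → 001[q0]10
Step 4: δ(q0, 1) = (q0, 1, R) → 0011[q0]0
Step 5: δ(q0, 0) = (q0, 0, R) → 00110[q0]□
Step 6: δ(q0, □) = (q1, 0, L) → 0011[q1]00
Step 7: δ(q1, 0) = (q1, 0, L) → 001[q1]100

State sequence: q0 → q0 → q0 → q0 → q0 → q0 → q1 → q1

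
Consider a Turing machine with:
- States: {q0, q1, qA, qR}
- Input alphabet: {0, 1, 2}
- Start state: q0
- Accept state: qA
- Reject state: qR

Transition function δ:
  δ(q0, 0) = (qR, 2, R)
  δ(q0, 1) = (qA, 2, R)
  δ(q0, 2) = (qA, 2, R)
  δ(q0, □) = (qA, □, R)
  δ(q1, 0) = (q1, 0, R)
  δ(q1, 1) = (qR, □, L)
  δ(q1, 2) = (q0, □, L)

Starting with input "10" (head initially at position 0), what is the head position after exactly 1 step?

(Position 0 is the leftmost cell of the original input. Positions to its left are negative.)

Execution trace (head position shown):
Step 0: [q0]10  (head at position 0)
Step 1: move right → 2[qA]0  (head at position 1)

After 1 step, the head is at position 1.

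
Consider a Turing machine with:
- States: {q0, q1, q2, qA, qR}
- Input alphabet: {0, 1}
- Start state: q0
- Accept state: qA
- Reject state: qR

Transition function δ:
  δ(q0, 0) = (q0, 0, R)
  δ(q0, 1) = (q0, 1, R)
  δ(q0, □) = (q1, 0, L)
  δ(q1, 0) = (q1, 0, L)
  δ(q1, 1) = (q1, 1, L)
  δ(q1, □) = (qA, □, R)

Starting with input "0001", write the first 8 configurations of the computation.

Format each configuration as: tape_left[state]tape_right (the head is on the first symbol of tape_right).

Transitions applied:
Step 1: δ(q0, 0) = (q0, 0, R)
Step 2: δ(q0, 0) = (q0, 0, R)
Step 3: δ(q0, 0) = (q0, 0, R)
Step 4: δ(q0, 1) = (q0, 1, R)
Step 5: δ(q0, □) = (q1, 0, L)
Step 6: δ(q1, 1) = (q1, 1, L)
Step 7: δ(q1, 0) = (q1, 0, L)

The first 8 configurations are:
[q0]0001 ⊢ 0[q0]001 ⊢ 00[q0]01 ⊢ 000[q0]1 ⊢ 0001[q0]□ ⊢ 000[q1]10 ⊢ 00[q1]010 ⊢ 0[q1]0010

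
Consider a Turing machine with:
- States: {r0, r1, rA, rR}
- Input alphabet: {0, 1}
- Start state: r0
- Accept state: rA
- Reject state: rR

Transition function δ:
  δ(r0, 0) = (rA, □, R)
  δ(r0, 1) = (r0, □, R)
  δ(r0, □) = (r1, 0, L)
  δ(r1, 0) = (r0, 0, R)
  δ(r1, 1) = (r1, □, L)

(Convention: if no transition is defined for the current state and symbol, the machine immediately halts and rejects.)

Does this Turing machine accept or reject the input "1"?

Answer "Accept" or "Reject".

Execution trace:
Initial: [r0]1
Step 1: δ(r0, 1) = (r0, □, R) → □[r0]□
Step 2: δ(r0, □) = (r1, 0, L) → [r1]□0

No transition is defined for δ(r1, □). By convention the machine halts and rejects.

Answer: Reject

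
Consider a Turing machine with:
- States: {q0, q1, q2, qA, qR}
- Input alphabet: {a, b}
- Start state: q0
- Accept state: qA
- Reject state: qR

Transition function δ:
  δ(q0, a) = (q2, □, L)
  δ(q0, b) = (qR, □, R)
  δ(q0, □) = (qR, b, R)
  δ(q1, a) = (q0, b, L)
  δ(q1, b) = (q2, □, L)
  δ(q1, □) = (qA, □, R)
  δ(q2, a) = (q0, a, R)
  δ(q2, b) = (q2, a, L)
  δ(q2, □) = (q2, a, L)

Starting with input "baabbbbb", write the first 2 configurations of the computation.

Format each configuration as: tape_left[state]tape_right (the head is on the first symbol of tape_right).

Transitions applied:
Step 1: δ(q0, b) = (qR, □, R)

The first 2 configurations are:
[q0]baabbbbb ⊢ □[qR]aabbbbb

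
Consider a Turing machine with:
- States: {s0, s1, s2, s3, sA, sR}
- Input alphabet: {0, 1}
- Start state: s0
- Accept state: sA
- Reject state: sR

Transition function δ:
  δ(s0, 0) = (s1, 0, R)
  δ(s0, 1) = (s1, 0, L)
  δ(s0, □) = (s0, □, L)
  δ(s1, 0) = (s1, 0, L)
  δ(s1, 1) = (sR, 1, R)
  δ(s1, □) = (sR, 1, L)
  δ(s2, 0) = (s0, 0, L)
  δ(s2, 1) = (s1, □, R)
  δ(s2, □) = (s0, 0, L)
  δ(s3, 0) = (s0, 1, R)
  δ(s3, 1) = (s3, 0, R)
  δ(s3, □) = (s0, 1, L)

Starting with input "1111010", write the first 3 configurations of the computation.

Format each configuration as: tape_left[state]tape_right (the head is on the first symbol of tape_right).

Transitions applied:
Step 1: δ(s0, 1) = (s1, 0, L)
Step 2: δ(s1, □) = (sR, 1, L)

The first 3 configurations are:
[s0]1111010 ⊢ [s1]□0111010 ⊢ [sR]□10111010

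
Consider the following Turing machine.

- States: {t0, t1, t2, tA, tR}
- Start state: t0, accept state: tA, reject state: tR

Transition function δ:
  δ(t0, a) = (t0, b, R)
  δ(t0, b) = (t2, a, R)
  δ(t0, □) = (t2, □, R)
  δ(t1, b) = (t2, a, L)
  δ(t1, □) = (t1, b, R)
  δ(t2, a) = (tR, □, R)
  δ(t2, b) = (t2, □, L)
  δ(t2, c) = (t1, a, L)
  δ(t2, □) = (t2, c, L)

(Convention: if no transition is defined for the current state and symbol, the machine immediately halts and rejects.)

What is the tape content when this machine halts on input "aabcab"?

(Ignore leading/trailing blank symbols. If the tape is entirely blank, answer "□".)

Execution trace:
Initial: [t0]aabcab
Step 1: δ(t0, a) = (t0, b, R) → b[t0]abcab
Step 2: δ(t0, a) = (t0, b, R) → bb[t0]bcab
Step 3: δ(t0, b) = (t2, a, R) → bba[t2]cab
Step 4: δ(t2, c) = (t1, a, L) → bb[t1]aaab

No transition is defined for δ(t1, a). By convention the machine halts and rejects.

Final tape (ignoring leading/trailing blanks): bbaaab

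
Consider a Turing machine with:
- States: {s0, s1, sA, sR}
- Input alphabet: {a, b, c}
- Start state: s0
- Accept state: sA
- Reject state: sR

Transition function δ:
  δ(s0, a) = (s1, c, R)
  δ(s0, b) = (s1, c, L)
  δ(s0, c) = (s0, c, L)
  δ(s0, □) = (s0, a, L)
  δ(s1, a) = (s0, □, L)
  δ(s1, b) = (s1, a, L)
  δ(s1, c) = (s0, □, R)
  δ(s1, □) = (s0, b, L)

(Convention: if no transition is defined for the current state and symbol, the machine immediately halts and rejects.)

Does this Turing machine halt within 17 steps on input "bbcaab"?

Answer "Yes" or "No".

Execution trace:
Initial: [s0]bbcaab
Step 1: δ(s0, b) = (s1, c, L) → [s1]□cbcaab
Step 2: δ(s1, □) = (s0, b, L) → [s0]□bcbcaab
Step 3: δ(s0, □) = (s0, a, L) → [s0]□abcbcaab
Step 4: δ(s0, □) = (s0, a, L) → [s0]□aabcbcaab
Step 5: δ(s0, □) = (s0, a, L) → [s0]□aaabcbcaab
Step 6: δ(s0, □) = (s0, a, L) → [s0]□aaaabcbcaab
Step 7: δ(s0, □) = (s0, a, L) → [s0]□aaaaabcbcaab
Step 8: δ(s0, □) = (s0, a, L) → [s0]□aaaaaabcbcaab
Step 9: δ(s0, □) = (s0, a, L) → [s0]□aaaaaaabcbcaab
Step 10: δ(s0, □) = (s0, a, L) → [s0]□aaaaaaaabcbcaab
Step 11: δ(s0, □) = (s0, a, L) → [s0]□aaaaaaaaabcbcaab
Step 12: δ(s0, □) = (s0, a, L) → [s0]□aaaaaaaaaabcbcaab
Step 13: δ(s0, □) = (s0, a, L) → [s0]□aaaaaaaaaaabcbcaab
Step 14: δ(s0, □) = (s0, a, L) → [s0]□aaaaaaaaaaaabcbcaab
Step 15: δ(s0, □) = (s0, a, L) → [s0]□aaaaaaaaaaaaabcbcaab
Step 16: δ(s0, □) = (s0, a, L) → [s0]□aaaaaaaaaaaaaabcbcaab
Step 17: δ(s0, □) = (s0, a, L) → [s0]□aaaaaaaaaaaaaaabcbcaab

The machine has not reached a halting state after 17 steps.
The machine did not halt within the 17-step bound.

Answer: No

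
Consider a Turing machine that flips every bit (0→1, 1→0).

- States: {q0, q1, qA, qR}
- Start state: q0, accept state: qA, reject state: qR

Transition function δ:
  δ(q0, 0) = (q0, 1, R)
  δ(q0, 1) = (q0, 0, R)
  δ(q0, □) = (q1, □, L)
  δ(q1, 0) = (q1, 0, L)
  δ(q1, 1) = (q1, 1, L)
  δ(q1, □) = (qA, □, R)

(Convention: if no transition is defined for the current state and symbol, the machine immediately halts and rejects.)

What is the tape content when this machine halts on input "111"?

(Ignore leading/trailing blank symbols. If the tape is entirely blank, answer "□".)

Execution trace:
Initial: [q0]111
Step 1: δ(q0, 1) = (q0, 0, R) → 0[q0]11
Step 2: δ(q0, 1) = (q0, 0, R) → 00[q0]1
Step 3: δ(q0, 1) = (q0, 0, R) → 000[q0]□
Step 4: δ(q0, □) = (q1, □, L) → 00[q1]0□
Step 5: δ(q1, 0) = (q1, 0, L) → 0[q1]00□
Step 6: δ(q1, 0) = (q1, 0, L) → [q1]000□
Step 7: δ(q1, 0) = (q1, 0, L) → [q1]□000□
Step 8: δ(q1, □) = (qA, □, R) → □[qA]000□

The machine reaches the accept state qA and halts.

Final tape (ignoring leading/trailing blanks): 000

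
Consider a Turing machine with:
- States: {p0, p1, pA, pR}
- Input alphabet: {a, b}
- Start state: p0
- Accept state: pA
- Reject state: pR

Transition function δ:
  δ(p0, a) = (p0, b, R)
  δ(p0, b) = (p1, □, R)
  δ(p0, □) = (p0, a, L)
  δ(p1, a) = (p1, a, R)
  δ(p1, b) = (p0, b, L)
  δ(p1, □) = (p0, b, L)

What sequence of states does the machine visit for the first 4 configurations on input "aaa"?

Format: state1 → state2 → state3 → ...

Execution trace:
Initial: [p0]aaa
Step 1: δ(p0, a) = (p0, b, R) → b[p0]aa
Step 2: δ(p0, a) = (p0, b, R) → bb[p0]a
Step 3: δ(p0, a) = (p0, b, R) → bbb[p0]□

State sequence: p0 → p0 → p0 → p0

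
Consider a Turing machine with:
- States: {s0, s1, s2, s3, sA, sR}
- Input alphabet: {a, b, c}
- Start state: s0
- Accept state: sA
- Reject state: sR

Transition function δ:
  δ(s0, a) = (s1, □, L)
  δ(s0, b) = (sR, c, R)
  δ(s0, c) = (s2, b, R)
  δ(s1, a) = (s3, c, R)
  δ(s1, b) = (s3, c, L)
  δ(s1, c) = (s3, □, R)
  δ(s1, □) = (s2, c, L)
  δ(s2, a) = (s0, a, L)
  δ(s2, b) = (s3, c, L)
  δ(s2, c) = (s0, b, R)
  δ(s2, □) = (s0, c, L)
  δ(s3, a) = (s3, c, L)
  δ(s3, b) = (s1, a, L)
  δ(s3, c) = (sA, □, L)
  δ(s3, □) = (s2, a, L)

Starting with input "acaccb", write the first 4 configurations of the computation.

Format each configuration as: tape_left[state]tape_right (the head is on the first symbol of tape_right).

Transitions applied:
Step 1: δ(s0, a) = (s1, □, L)
Step 2: δ(s1, □) = (s2, c, L)
Step 3: δ(s2, □) = (s0, c, L)

The first 4 configurations are:
[s0]acaccb ⊢ [s1]□□caccb ⊢ [s2]□c□caccb ⊢ [s0]□cc□caccb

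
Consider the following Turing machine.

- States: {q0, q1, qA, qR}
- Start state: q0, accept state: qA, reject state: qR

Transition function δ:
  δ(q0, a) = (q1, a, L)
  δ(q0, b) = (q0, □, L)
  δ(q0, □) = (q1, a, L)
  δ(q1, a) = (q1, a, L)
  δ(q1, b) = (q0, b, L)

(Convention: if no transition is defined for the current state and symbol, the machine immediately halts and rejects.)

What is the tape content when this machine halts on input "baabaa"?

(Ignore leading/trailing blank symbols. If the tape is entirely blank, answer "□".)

Execution trace:
Initial: [q0]baabaa
Step 1: δ(q0, b) = (q0, □, L) → [q0]□□aabaa
Step 2: δ(q0, □) = (q1, a, L) → [q1]□a□aabaa

No transition is defined for δ(q1, □). By convention the machine halts and rejects.

Final tape (ignoring leading/trailing blanks): a□aabaa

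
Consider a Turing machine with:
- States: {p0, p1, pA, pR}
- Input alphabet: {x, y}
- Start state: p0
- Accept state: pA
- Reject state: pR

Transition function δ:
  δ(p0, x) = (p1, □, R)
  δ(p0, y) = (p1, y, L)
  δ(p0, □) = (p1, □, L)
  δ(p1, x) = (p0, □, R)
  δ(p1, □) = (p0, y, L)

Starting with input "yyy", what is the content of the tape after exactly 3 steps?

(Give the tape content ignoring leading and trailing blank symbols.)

Execution trace:
Initial: [p0]yyy
Step 1: δ(p0, y) = (p1, y, L) → [p1]□yyy
Step 2: δ(p1, □) = (p0, y, L) → [p0]□yyyy
Step 3: δ(p0, □) = (p1, □, L) → [p1]□□yyyy

After 3 steps, the tape (ignoring leading/trailing blanks) is: yyyy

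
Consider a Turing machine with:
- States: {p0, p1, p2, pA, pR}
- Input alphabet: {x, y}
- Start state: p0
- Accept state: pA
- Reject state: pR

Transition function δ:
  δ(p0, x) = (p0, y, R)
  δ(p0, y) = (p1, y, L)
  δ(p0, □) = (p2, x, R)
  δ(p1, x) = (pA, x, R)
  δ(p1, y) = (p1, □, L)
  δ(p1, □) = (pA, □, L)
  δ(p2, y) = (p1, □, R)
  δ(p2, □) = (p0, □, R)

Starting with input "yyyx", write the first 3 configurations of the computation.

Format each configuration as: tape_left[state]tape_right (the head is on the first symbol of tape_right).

Transitions applied:
Step 1: δ(p0, y) = (p1, y, L)
Step 2: δ(p1, □) = (pA, □, L)

The first 3 configurations are:
[p0]yyyx ⊢ [p1]□yyyx ⊢ [pA]□□yyyx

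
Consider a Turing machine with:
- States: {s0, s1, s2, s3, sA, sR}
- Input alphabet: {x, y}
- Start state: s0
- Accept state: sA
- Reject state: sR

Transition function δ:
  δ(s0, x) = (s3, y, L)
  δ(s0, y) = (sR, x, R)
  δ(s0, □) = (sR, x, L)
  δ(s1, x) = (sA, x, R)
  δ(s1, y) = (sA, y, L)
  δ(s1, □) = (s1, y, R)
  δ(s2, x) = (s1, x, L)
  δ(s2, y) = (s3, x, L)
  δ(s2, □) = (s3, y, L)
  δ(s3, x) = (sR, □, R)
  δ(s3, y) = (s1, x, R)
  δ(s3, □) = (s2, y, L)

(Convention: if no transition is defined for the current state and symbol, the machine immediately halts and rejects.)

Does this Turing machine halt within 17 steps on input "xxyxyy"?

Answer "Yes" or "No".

Execution trace:
Initial: [s0]xxyxyy
Step 1: δ(s0, x) = (s3, y, L) → [s3]□yxyxyy
Step 2: δ(s3, □) = (s2, y, L) → [s2]□yyxyxyy
Step 3: δ(s2, □) = (s3, y, L) → [s3]□yyyxyxyy
Step 4: δ(s3, □) = (s2, y, L) → [s2]□yyyyxyxyy
Step 5: δ(s2, □) = (s3, y, L) → [s3]□yyyyyxyxyy
Step 6: δ(s3, □) = (s2, y, L) → [s2]□yyyyyyxyxyy
Step 7: δ(s2, □) = (s3, y, L) → [s3]□yyyyyyyxyxyy
Step 8: δ(s3, □) = (s2, y, L) → [s2]□yyyyyyyyxyxyy
Step 9: δ(s2, □) = (s3, y, L) → [s3]□yyyyyyyyyxyxyy
Step 10: δ(s3, □) = (s2, y, L) → [s2]□yyyyyyyyyyxyxyy
Step 11: δ(s2, □) = (s3, y, L) → [s3]□yyyyyyyyyyyxyxyy
Step 12: δ(s3, □) = (s2, y, L) → [s2]□yyyyyyyyyyyyxyxyy
Step 13: δ(s2, □) = (s3, y, L) → [s3]□yyyyyyyyyyyyyxyxyy
Step 14: δ(s3, □) = (s2, y, L) → [s2]□yyyyyyyyyyyyyyxyxyy
Step 15: δ(s2, □) = (s3, y, L) → [s3]□yyyyyyyyyyyyyyyxyxyy
Step 16: δ(s3, □) = (s2, y, L) → [s2]□yyyyyyyyyyyyyyyyxyxyy
Step 17: δ(s2, □) = (s3, y, L) → [s3]□yyyyyyyyyyyyyyyyyxyxyy

The machine has not reached a halting state after 17 steps.
The machine did not halt within the 17-step bound.

Answer: No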